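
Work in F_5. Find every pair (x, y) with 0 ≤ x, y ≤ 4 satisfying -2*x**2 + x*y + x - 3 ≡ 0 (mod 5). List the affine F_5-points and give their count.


Affine F_5-points: {(1, 4), (2, 2), (3, 1), (4, 4)}; count = 4.

For each of the 25 pairs (x, y) ∈ F_5², evaluate f(x, y) mod 5. Record the zeros.
  x = 0: [0↦2, 1↦2, 2↦2, 3↦2, 4↦2]  zeros at y ∈ ∅
  x = 1: [0↦1, 1↦2, 2↦3, 3↦4, 4↦0]  zeros at y ∈ {4}
  x = 2: [0↦1, 1↦3, 2↦0, 3↦2, 4↦4]  zeros at y ∈ {2}
  x = 3: [0↦2, 1↦0, 2↦3, 3↦1, 4↦4]  zeros at y ∈ {1}
  x = 4: [0↦4, 1↦3, 2↦2, 3↦1, 4↦0]  zeros at y ∈ {4}
Collecting zeros: affine points = {(1, 4), (2, 2), (3, 1), (4, 4)}.
Total count |C(F_5)_aff| = 4.


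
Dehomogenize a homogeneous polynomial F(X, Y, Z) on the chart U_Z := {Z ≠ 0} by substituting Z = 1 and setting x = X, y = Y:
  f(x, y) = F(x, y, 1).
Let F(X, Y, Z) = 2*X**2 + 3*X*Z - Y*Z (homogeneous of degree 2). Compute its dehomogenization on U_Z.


f(x, y) = 2*x**2 + 3*x - y

On U_Z we set Z = 1. Each monomial c·X^i·Y^j·Z^k in F becomes c·x^i·y^j·1^k = c·x^i·y^j.
Substituting Z = 1: F(X, Y, 1) = 2*x**2 + 3*x - y.
Note: deg(f) ≤ deg(F) = 2; strict inequality happens when F is divisible by Z (lost terms).


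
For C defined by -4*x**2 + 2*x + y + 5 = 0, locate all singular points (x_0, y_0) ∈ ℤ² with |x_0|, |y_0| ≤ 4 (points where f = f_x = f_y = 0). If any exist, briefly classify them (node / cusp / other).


No singular points in the scanned grid; C is smooth there.

Compute partial derivatives:
  f_x = 2 - 8*x.
  f_y = 1.
f_y = 1 is a nonzero constant, so f_y never vanishes: no point (x, y) can satisfy f = f_x = f_y = 0. In particular no (x, y) ∈ {−4, ..., 4}² is singular; the curve is smooth.


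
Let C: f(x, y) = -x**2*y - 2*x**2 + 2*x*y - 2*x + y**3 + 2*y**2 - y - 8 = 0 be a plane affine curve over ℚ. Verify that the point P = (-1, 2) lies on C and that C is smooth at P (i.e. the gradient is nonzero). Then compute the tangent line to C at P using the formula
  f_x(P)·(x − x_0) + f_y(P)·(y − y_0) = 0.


Tangent line at P: 10*x + 16*y - 22 = 0.

Step 1: f(-1, 2) = 0, so P lies on C.
Step 2: partial derivatives
  f_x(x, y) = -2*x*y - 4*x + 2*y - 2, f_y(x, y) = -x**2 + 2*x + 3*y**2 + 4*y - 1.
  f_x(P) = 10, f_y(P) = 16 (gradient nonzero, so P is smooth).
Step 3: tangent line at P: 10·(x − -1) + 16·(y − 2) = 0.
Expanding: 10*x + 16*y - 22 = 0.


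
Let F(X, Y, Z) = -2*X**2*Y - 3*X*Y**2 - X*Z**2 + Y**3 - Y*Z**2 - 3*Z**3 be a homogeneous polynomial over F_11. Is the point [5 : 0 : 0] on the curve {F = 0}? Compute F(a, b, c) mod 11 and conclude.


F(5,0,0) ≡ 0 (mod 11); P is on the curve.

Evaluate F(5, 0, 0) term-by-term (mod 11).
  -2*X**2*Y ↦ -2·25·0·1 = 0
  -3*X*Y**2 ↦ -3·5·0·1 = 0
  -X*Z**2 ↦ -1·5·1·0 = 0
  Y**3 ↦ 1·1·0·1 = 0
  -Y*Z**2 ↦ -1·1·0·0 = 0
  -3*Z**3 ↦ -3·1·1·0 = 0
Sum: F(5, 0, 0) = (0) + (0) + (0) + (0) + (0) + (0) = 0.
Reducing mod 11: 0 ≡ 0 (mod 11).
Since F(a, b, c) ≡ 0 (mod 11), P lies on the curve.


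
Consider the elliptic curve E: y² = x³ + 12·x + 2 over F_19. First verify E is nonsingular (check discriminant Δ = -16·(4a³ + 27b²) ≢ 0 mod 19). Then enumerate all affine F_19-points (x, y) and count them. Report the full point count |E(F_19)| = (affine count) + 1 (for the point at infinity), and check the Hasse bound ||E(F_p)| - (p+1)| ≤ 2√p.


Affine points = {(4, 0), (5, 4), (5, 15), (6, 9), (6, 10), (7, 7), (7, 12), (10, 1), (10, 18), (14, 8), (14, 11), (15, 2), (15, 17)}; affine count = 13; |E(F_19)| = 14.

Discriminant check: Δ ∝ 4a³ + 27b² = 4·12³ + 27·2² = 4·1728 + 27·4 ≡ 9 (mod 19). Nonzero ⇒ E is nonsingular.
For each x ∈ F_19, compute rhs = x³ + 12·x + 2 mod 19, then count y ∈ F_19 with y² ≡ rhs.
  x = 0: rhs = 2, matching y values: none (0 points).
  x = 1: rhs = 15, matching y values: none (0 points).
  x = 2: rhs = 15, matching y values: none (0 points).
  x = 3: rhs = 8, matching y values: none (0 points).
  x = 4: rhs = 0, matching y values: 0 (1 points).
  x = 5: rhs = 16, matching y values: 4, 15 (2 points).
  x = 6: rhs = 5, matching y values: 9, 10 (2 points).
  x = 7: rhs = 11, matching y values: 7, 12 (2 points).
  x = 8: rhs = 2, matching y values: none (0 points).
  x = 9: rhs = 3, matching y values: none (0 points).
  x = 10: rhs = 1, matching y values: 1, 18 (2 points).
  x = 11: rhs = 2, matching y values: none (0 points).
  x = 12: rhs = 12, matching y values: none (0 points).
  x = 13: rhs = 18, matching y values: none (0 points).
  x = 14: rhs = 7, matching y values: 8, 11 (2 points).
  x = 15: rhs = 4, matching y values: 2, 17 (2 points).
  x = 16: rhs = 15, matching y values: none (0 points).
  x = 17: rhs = 8, matching y values: none (0 points).
  x = 18: rhs = 8, matching y values: none (0 points).
Total affine count: 13.
Full point count |E(F_19)| = 13 + 1 = 14.
Hasse bound: |14 − (19+1)| = |-6| = 6 ≤ 2√19 ≈ 8.7178 ✓.


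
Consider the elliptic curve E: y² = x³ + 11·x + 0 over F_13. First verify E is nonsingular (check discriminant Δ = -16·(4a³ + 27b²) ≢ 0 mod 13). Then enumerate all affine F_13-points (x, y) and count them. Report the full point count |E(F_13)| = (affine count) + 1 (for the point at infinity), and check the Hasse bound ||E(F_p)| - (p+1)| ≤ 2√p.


Affine points = {(0, 0), (1, 5), (1, 8), (2, 2), (2, 11), (4, 2), (4, 11), (6, 3), (6, 10), (7, 2), (7, 11), (9, 3), (9, 10), (11, 3), (11, 10), (12, 1), (12, 12)}; affine count = 17; |E(F_13)| = 18.

Discriminant check: Δ ∝ 4a³ + 27b² = 4·11³ + 27·0² = 4·1331 + 27·0 ≡ 7 (mod 13). Nonzero ⇒ E is nonsingular.
For each x ∈ F_13, compute rhs = x³ + 11·x + 0 mod 13, then count y ∈ F_13 with y² ≡ rhs.
  x = 0: rhs = 0, matching y values: 0 (1 points).
  x = 1: rhs = 12, matching y values: 5, 8 (2 points).
  x = 2: rhs = 4, matching y values: 2, 11 (2 points).
  x = 3: rhs = 8, matching y values: none (0 points).
  x = 4: rhs = 4, matching y values: 2, 11 (2 points).
  x = 5: rhs = 11, matching y values: none (0 points).
  x = 6: rhs = 9, matching y values: 3, 10 (2 points).
  x = 7: rhs = 4, matching y values: 2, 11 (2 points).
  x = 8: rhs = 2, matching y values: none (0 points).
  x = 9: rhs = 9, matching y values: 3, 10 (2 points).
  x = 10: rhs = 5, matching y values: none (0 points).
  x = 11: rhs = 9, matching y values: 3, 10 (2 points).
  x = 12: rhs = 1, matching y values: 1, 12 (2 points).
Total affine count: 17.
Full point count |E(F_13)| = 17 + 1 = 18.
Hasse bound: |18 − (13+1)| = |4| = 4 ≤ 2√13 ≈ 7.2111 ✓.


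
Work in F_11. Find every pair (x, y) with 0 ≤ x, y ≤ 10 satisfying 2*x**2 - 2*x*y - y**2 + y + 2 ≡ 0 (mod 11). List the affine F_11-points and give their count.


Affine F_11-points: {(0, 2), (0, 10), (2, 2), (2, 6), (4, 6), (4, 9), (5, 4), (5, 9), (10, 4), (10, 10)}; count = 10.

For each of the 121 pairs (x, y) ∈ F_11², evaluate f(x, y) mod 11. Record the zeros.
  x = 0: [0↦2, 1↦2, 2↦0, 3↦7, 4↦1, 5↦4, 6↦5, 7↦4, 8↦1, 9↦7, 10↦0]  zeros at y ∈ {2, 10}
  x = 1: [0↦4, 1↦2, 2↦9, 3↦3, 4↦6, 5↦7, 6↦6, 7↦3, 8↦9, 9↦2, 10↦4]  zeros at y ∈ ∅
  x = 2: [0↦10, 1↦6, 2↦0, 3↦3, 4↦4, 5↦3, 6↦0, 7↦6, 8↦10, 9↦1, 10↦1]  zeros at y ∈ {2, 6}
  x = 3: [0↦9, 1↦3, 2↦6, 3↦7, 4↦6, 5↦3, 6↦9, 7↦2, 8↦4, 9↦4, 10↦2]  zeros at y ∈ ∅
  x = 4: [0↦1, 1↦4, 2↦5, 3↦4, 4↦1, 5↦7, 6↦0, 7↦2, 8↦2, 9↦0, 10↦7]  zeros at y ∈ {6, 9}
  x = 5: [0↦8, 1↦9, 2↦8, 3↦5, 4↦0, 5↦4, 6↦6, 7↦6, 8↦4, 9↦0, 10↦5]  zeros at y ∈ {4, 9}
  x = 6: [0↦8, 1↦7, 2↦4, 3↦10, 4↦3, 5↦5, 6↦5, 7↦3, 8↦10, 9↦4, 10↦7]  zeros at y ∈ ∅
  x = 7: [0↦1, 1↦9, 2↦4, 3↦8, 4↦10, 5↦10, 6↦8, 7↦4, 8↦9, 9↦1, 10↦2]  zeros at y ∈ ∅
  x = 8: [0↦9, 1↦4, 2↦8, 3↦10, 4↦10, 5↦8, 6↦4, 7↦9, 8↦1, 9↦2, 10↦1]  zeros at y ∈ ∅
  x = 9: [0↦10, 1↦3, 2↦5, 3↦5, 4↦3, 5↦10, 6↦4, 7↦7, 8↦8, 9↦7, 10↦4]  zeros at y ∈ ∅
  x = 10: [0↦4, 1↦6, 2↦6, 3↦4, 4↦0, 5↦5, 6↦8, 7↦9, 8↦8, 9↦5, 10↦0]  zeros at y ∈ {4, 10}
Collecting zeros: affine points = {(0, 2), (0, 10), (2, 2), (2, 6), (4, 6), (4, 9), (5, 4), (5, 9), (10, 4), (10, 10)}.
Total count |C(F_11)_aff| = 10.


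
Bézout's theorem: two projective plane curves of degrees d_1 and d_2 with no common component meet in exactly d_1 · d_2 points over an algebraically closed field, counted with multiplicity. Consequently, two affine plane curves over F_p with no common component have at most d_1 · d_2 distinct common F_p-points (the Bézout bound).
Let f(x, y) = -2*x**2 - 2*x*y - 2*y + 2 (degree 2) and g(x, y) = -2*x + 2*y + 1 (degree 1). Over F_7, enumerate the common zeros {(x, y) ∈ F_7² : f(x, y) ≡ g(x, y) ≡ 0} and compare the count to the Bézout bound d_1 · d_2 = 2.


Common zeros: {(6, 2)}; count = 1; Bézout bound = 2.

deg(f) = 2, deg(g) = 1, so Bézout bound = 2.
Scan x ∈ F_7. For each x, list the y ∈ F_7 with f(x, y) ≡ 0 and those with g(x, y) ≡ 0 (mod 7); the common zeros in that column are the intersection.
  x = 0: f ≡ 0 at y ∈ {1}; g ≡ 0 at y ∈ {3}; common: ∅.
  x = 1: f ≡ 0 at y ∈ {0}; g ≡ 0 at y ∈ {4}; common: ∅.
  x = 2: f ≡ 0 at y ∈ {6}; g ≡ 0 at y ∈ {5}; common: ∅.
  x = 3: f ≡ 0 at y ∈ {5}; g ≡ 0 at y ∈ {6}; common: ∅.
  x = 4: f ≡ 0 at y ∈ {4}; g ≡ 0 at y ∈ {0}; common: ∅.
  x = 5: f ≡ 0 at y ∈ {3}; g ≡ 0 at y ∈ {1}; common: ∅.
  x = 6: f ≡ 0 at y ∈ {0, 1, 2, 3, 4, 5, 6}; g ≡ 0 at y ∈ {2}; common: {2}.
Collecting: common zeros = {(6, 2)}, so the count is 1.
Comparison with the Bézout bound: 1 ≤ 2 = deg(f)·deg(g), as expected for curves with no common component (the affine F_7-count falls short of the bound because intersections may lie at infinity, over extension fields, or carry multiplicity).


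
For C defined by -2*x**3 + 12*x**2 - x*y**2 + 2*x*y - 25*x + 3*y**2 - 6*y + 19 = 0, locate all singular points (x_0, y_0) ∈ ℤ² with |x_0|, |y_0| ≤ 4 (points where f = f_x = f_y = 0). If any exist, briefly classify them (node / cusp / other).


Singular points: {(2, 1)}; classification: cusp.

Compute partial derivatives:
  f_x = -6*x**2 + 24*x - y**2 + 2*y - 25.
  f_y = -2*x*y + 2*x + 6*y - 6.
Scan x_0 ∈ {−4, ..., 4}. For each x_0, f_y(x_0, y) is a polynomial in y; find its integer roots y ∈ {−4, ..., 4}, then test f_x and f at those candidates.
  x = -4: f_y(-4, y) = 14*y - 14; vanishes at y ∈ {1}. (-4, 1): f_x = -216 ≠ 0.
  x = -3: f_y(-3, y) = 12*y - 12; vanishes at y ∈ {1}. (-3, 1): f_x = -150 ≠ 0.
  x = -2: f_y(-2, y) = 10*y - 10; vanishes at y ∈ {1}. (-2, 1): f_x = -96 ≠ 0.
  x = -1: f_y(-1, y) = 8*y - 8; vanishes at y ∈ {1}. (-1, 1): f_x = -54 ≠ 0.
  x = 0: f_y(0, y) = 6*y - 6; vanishes at y ∈ {1}. (0, 1): f_x = -24 ≠ 0.
  x = 1: f_y(1, y) = 4*y - 4; vanishes at y ∈ {1}. (1, 1): f_x = -6 ≠ 0.
  x = 2: f_y(2, y) = 2*y - 2; vanishes at y ∈ {1}. (2, 1): f_x = 0, f = 0 — SINGULAR.
  x = 3: f_y(3, y) = 0; vanishes at y ∈ {-4, -3, -2, -1, 0, 1, 2, 3, 4}. (3, -4): f_x = -31 ≠ 0; (3, -3): f_x = -22 ≠ 0; (3, -2): f_x = -15 ≠ 0; (3, -1): f_x = -10 ≠ 0; (3, 0): f_x = -7 ≠ 0; (3, 1): f_x = -6 ≠ 0; (3, 2): f_x = -7 ≠ 0; (3, 3): f_x = -10 ≠ 0; (3, 4): f_x = -15 ≠ 0.
  x = 4: f_y(4, y) = 2 - 2*y; vanishes at y ∈ {1}. (4, 1): f_x = -24 ≠ 0.
Only singular point on the grid: (2, 1).
Classify: substitute x = 2 + u, y = 1 + v and expand: f = -2*u**3 - u*v**2 + v**2.
No constant or linear terms (consistent with a singular point). Quadratic part: v**2. Cubic part: -2*u**3 - u*v**2.
The quadratic part v**2 is a perfect square, so there is a single (double) tangent line v = 0, i.e. y = 1. Restricting the cubic part to that line (v = 0) leaves -2*u**3 ≠ 0, so f is not divisible by v and the branch is v² ≈ 2*u**3 to lowest order — this is a cusp.
Classification: cusp.


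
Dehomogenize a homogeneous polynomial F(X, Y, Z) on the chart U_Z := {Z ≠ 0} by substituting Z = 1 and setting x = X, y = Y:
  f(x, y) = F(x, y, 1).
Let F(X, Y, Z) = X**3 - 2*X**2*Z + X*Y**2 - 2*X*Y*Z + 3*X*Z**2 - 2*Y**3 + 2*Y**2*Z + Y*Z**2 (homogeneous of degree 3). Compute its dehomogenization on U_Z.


f(x, y) = x**3 - 2*x**2 + x*y**2 - 2*x*y + 3*x - 2*y**3 + 2*y**2 + y

On U_Z we set Z = 1. Each monomial c·X^i·Y^j·Z^k in F becomes c·x^i·y^j·1^k = c·x^i·y^j.
Substituting Z = 1: F(X, Y, 1) = x**3 - 2*x**2 + x*y**2 - 2*x*y + 3*x - 2*y**3 + 2*y**2 + y.
Note: deg(f) ≤ deg(F) = 3; strict inequality happens when F is divisible by Z (lost terms).


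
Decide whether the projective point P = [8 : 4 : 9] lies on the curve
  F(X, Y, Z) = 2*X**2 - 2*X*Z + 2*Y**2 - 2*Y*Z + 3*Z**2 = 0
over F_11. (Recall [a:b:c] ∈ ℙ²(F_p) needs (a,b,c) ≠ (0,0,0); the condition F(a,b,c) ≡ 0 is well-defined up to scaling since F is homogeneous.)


F(8,4,9) ≡ 0 (mod 11); P is on the curve.

Evaluate F(8, 4, 9) term-by-term (mod 11).
  2*X**2 ↦ 2·64·1·1 = 128
  -2*X*Z ↦ -2·8·1·9 = -144
  2*Y**2 ↦ 2·1·16·1 = 32
  -2*Y*Z ↦ -2·1·4·9 = -72
  3*Z**2 ↦ 3·1·1·81 = 243
Sum: F(8, 4, 9) = (128) + (-144) + (32) + (-72) + (243) = 187.
Reducing mod 11: 187 ≡ 0 (mod 11).
Since F(a, b, c) ≡ 0 (mod 11), P lies on the curve.


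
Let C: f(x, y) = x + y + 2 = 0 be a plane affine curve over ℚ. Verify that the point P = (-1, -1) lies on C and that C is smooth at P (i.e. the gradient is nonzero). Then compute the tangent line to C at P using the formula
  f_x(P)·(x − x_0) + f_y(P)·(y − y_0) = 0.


Tangent line at P: x + y + 2 = 0.

Step 1: f(-1, -1) = 0, so P lies on C.
Step 2: partial derivatives
  f_x(x, y) = 1, f_y(x, y) = 1.
  f_x(P) = 1, f_y(P) = 1 (gradient nonzero, so P is smooth).
Step 3: tangent line at P: 1·(x − -1) + 1·(y − -1) = 0.
Expanding: x + y + 2 = 0.


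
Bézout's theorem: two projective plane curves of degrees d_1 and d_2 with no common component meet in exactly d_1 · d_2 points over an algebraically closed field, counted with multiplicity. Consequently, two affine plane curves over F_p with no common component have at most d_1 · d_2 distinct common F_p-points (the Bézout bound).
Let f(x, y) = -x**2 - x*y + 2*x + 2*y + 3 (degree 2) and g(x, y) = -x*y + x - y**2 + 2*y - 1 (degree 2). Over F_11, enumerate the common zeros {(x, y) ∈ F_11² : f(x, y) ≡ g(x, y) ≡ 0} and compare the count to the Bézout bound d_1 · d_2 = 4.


Common zeros: {(5, 7)}; count = 1; Bézout bound = 4.

deg(f) = 2, deg(g) = 2, so Bézout bound = 4.
Scan x ∈ F_11. For each x, list the y ∈ F_11 with f(x, y) ≡ 0 and those with g(x, y) ≡ 0 (mod 11); the common zeros in that column are the intersection.
  x = 0: f ≡ 0 at y ∈ {4}; g ≡ 0 at y ∈ {1}; common: ∅.
  x = 1: f ≡ 0 at y ∈ {7}; g ≡ 0 at y ∈ {0, 1}; common: ∅.
  x = 2: f ≡ 0 at y ∈ ∅; g ≡ 0 at y ∈ {1, 10}; common: ∅.
  x = 3: f ≡ 0 at y ∈ {0}; g ≡ 0 at y ∈ {1, 9}; common: ∅.
  x = 4: f ≡ 0 at y ∈ {3}; g ≡ 0 at y ∈ {1, 8}; common: ∅.
  x = 5: f ≡ 0 at y ∈ {7}; g ≡ 0 at y ∈ {1, 7}; common: {7}.
  x = 6: f ≡ 0 at y ∈ {3}; g ≡ 0 at y ∈ {1, 6}; common: ∅.
  x = 7: f ≡ 0 at y ∈ {9}; g ≡ 0 at y ∈ {1, 5}; common: ∅.
  x = 8: f ≡ 0 at y ∈ {9}; g ≡ 0 at y ∈ {1, 4}; common: ∅.
  x = 9: f ≡ 0 at y ∈ {4}; g ≡ 0 at y ∈ {1, 3}; common: ∅.
  x = 10: f ≡ 0 at y ∈ {0}; g ≡ 0 at y ∈ {1, 2}; common: ∅.
Collecting: common zeros = {(5, 7)}, so the count is 1.
Comparison with the Bézout bound: 1 ≤ 4 = deg(f)·deg(g), as expected for curves with no common component (the affine F_11-count falls short of the bound because intersections may lie at infinity, over extension fields, or carry multiplicity).


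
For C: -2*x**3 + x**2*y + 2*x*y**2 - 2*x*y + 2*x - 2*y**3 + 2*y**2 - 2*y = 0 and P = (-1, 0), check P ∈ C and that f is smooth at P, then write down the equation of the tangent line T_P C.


Tangent line at P: -4*x + y - 4 = 0.

Step 1: f(-1, 0) = 0, so P lies on C.
Step 2: partial derivatives
  f_x(x, y) = -6*x**2 + 2*x*y + 2*y**2 - 2*y + 2, f_y(x, y) = x**2 + 4*x*y - 2*x - 6*y**2 + 4*y - 2.
  f_x(P) = -4, f_y(P) = 1 (gradient nonzero, so P is smooth).
Step 3: tangent line at P: -4·(x − -1) + 1·(y − 0) = 0.
Expanding: -4*x + y - 4 = 0.


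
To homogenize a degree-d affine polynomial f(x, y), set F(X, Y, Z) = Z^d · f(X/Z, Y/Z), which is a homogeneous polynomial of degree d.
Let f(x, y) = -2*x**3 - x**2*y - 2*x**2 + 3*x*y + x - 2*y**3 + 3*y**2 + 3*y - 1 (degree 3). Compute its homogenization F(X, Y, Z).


F(X, Y, Z) = -2*X**3 - X**2*Y - 2*X**2*Z + 3*X*Y*Z + X*Z**2 - 2*Y**3 + 3*Y**2*Z + 3*Y*Z**2 - Z**3

deg(f) = 3.
Substitute x = X/Z, y = Y/Z into f, then multiply by Z^3.
  monomial -2·x^3·y^0 ↦ -2·X^3·Y^0·Z^0.
  monomial -1·x^2·y^1 ↦ -1·X^2·Y^1·Z^0.
  monomial -2·x^2·y^0 ↦ -2·X^2·Y^0·Z^1.
  monomial 3·x^1·y^1 ↦ 3·X^1·Y^1·Z^1.
  monomial 1·x^1·y^0 ↦ 1·X^1·Y^0·Z^2.
  monomial -2·x^0·y^3 ↦ -2·X^0·Y^3·Z^0.
  monomial 3·x^0·y^2 ↦ 3·X^0·Y^2·Z^1.
  monomial 3·x^0·y^1 ↦ 3·X^0·Y^1·Z^2.
  monomial -1·x^0·y^0 ↦ -1·X^0·Y^0·Z^3.
Collecting: F(X, Y, Z) = -2*X**3 - X**2*Y - 2*X**2*Z + 3*X*Y*Z + X*Z**2 - 2*Y**3 + 3*Y**2*Z + 3*Y*Z**2 - Z**3.


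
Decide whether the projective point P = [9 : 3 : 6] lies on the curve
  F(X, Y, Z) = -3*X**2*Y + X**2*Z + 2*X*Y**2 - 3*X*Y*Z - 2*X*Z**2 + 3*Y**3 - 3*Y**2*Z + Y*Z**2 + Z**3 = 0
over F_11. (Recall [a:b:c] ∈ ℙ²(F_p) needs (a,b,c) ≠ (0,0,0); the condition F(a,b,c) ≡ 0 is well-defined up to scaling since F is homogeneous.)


F(9,3,6) ≡ 7 (mod 11); P is NOT on the curve.

Evaluate F(9, 3, 6) term-by-term (mod 11).
  -3*X**2*Y ↦ -3·81·3·1 = -729
  X**2*Z ↦ 1·81·1·6 = 486
  2*X*Y**2 ↦ 2·9·9·1 = 162
  -3*X*Y*Z ↦ -3·9·3·6 = -486
  -2*X*Z**2 ↦ -2·9·1·36 = -648
  3*Y**3 ↦ 3·1·27·1 = 81
  -3*Y**2*Z ↦ -3·1·9·6 = -162
  Y*Z**2 ↦ 1·1·3·36 = 108
  Z**3 ↦ 1·1·1·216 = 216
Sum: F(9, 3, 6) = (-729) + (486) + (162) + (-486) + (-648) + (81) + (-162) + (108) + (216) = -972.
Reducing mod 11: -972 ≡ 7 (mod 11).
Since F(a, b, c) ≡ 7 ≠ 0 (mod 11), P does NOT lie on the curve.


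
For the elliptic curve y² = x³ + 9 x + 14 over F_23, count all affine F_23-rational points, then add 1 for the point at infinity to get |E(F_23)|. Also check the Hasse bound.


Affine points = {(1, 1), (1, 22), (5, 0), (6, 10), (6, 13), (7, 11), (7, 12), (8, 0), (10, 0), (11, 8), (11, 15), (14, 3), (14, 20), (19, 11), (19, 12), (20, 11), (20, 12), (22, 2), (22, 21)}; affine count = 19; |E(F_23)| = 20.

Discriminant check: Δ ∝ 4a³ + 27b² = 4·9³ + 27·14² = 4·729 + 27·196 ≡ 20 (mod 23). Nonzero ⇒ E is nonsingular.
For each x ∈ F_23, compute rhs = x³ + 9·x + 14 mod 23, then count y ∈ F_23 with y² ≡ rhs.
  x = 0: rhs = 14, matching y values: none (0 points).
  x = 1: rhs = 1, matching y values: 1, 22 (2 points).
  x = 2: rhs = 17, matching y values: none (0 points).
  x = 3: rhs = 22, matching y values: none (0 points).
  x = 4: rhs = 22, matching y values: none (0 points).
  x = 5: rhs = 0, matching y values: 0 (1 points).
  x = 6: rhs = 8, matching y values: 10, 13 (2 points).
  x = 7: rhs = 6, matching y values: 11, 12 (2 points).
  x = 8: rhs = 0, matching y values: 0 (1 points).
  x = 9: rhs = 19, matching y values: none (0 points).
  x = 10: rhs = 0, matching y values: 0 (1 points).
  x = 11: rhs = 18, matching y values: 8, 15 (2 points).
  x = 12: rhs = 10, matching y values: none (0 points).
  x = 13: rhs = 5, matching y values: none (0 points).
  x = 14: rhs = 9, matching y values: 3, 20 (2 points).
  x = 15: rhs = 5, matching y values: none (0 points).
  x = 16: rhs = 22, matching y values: none (0 points).
  x = 17: rhs = 20, matching y values: none (0 points).
  x = 18: rhs = 5, matching y values: none (0 points).
  x = 19: rhs = 6, matching y values: 11, 12 (2 points).
  x = 20: rhs = 6, matching y values: 11, 12 (2 points).
  x = 21: rhs = 11, matching y values: none (0 points).
  x = 22: rhs = 4, matching y values: 2, 21 (2 points).
Total affine count: 19.
Full point count |E(F_23)| = 19 + 1 = 20.
Hasse bound: |20 − (23+1)| = |-4| = 4 ≤ 2√23 ≈ 9.5917 ✓.


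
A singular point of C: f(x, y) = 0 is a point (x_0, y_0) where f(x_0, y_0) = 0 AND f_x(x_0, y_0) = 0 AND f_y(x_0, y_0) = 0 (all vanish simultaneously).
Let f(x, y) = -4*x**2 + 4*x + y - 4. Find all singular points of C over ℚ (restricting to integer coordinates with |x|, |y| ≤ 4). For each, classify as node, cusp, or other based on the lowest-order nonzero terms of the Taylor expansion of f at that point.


No singular points in the scanned grid; C is smooth there.

Compute partial derivatives:
  f_x = 4 - 8*x.
  f_y = 1.
f_y = 1 is a nonzero constant, so f_y never vanishes: no point (x, y) can satisfy f = f_x = f_y = 0. In particular no (x, y) ∈ {−4, ..., 4}² is singular; the curve is smooth.


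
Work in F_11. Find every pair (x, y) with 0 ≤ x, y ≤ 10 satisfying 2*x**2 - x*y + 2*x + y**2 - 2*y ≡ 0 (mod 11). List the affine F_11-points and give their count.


Affine F_11-points: {(0, 0), (0, 2), (1, 6), (1, 8), (2, 7), (2, 8), (6, 1), (6, 7), (10, 0), (10, 1)}; count = 10.

For each of the 121 pairs (x, y) ∈ F_11², evaluate f(x, y) mod 11. Record the zeros.
  x = 0: [0↦0, 1↦10, 2↦0, 3↦3, 4↦8, 5↦4, 6↦2, 7↦2, 8↦4, 9↦8, 10↦3]  zeros at y ∈ {0, 2}
  x = 1: [0↦4, 1↦2, 2↦2, 3↦4, 4↦8, 5↦3, 6↦0, 7↦10, 8↦0, 9↦3, 10↦8]  zeros at y ∈ {6, 8}
  x = 2: [0↦1, 1↦9, 2↦8, 3↦9, 4↦1, 5↦6, 6↦2, 7↦0, 8↦0, 9↦2, 10↦6]  zeros at y ∈ {7, 8}
  x = 3: [0↦2, 1↦9, 2↦7, 3↦7, 4↦9, 5↦2, 6↦8, 7↦5, 8↦4, 9↦5, 10↦8]  zeros at y ∈ ∅
  x = 4: [0↦7, 1↦2, 2↦10, 3↦9, 4↦10, 5↦2, 6↦7, 7↦3, 8↦1, 9↦1, 10↦3]  zeros at y ∈ ∅
  x = 5: [0↦5, 1↦10, 2↦6, 3↦4, 4↦4, 5↦6, 6↦10, 7↦5, 8↦2, 9↦1, 10↦2]  zeros at y ∈ ∅
  x = 6: [0↦7, 1↦0, 2↦6, 3↦3, 4↦2, 5↦3, 6↦6, 7↦0, 8↦7, 9↦5, 10↦5]  zeros at y ∈ {1, 7}
  x = 7: [0↦2, 1↦5, 2↦10, 3↦6, 4↦4, 5↦4, 6↦6, 7↦10, 8↦5, 9↦2, 10↦1]  zeros at y ∈ ∅
  x = 8: [0↦1, 1↦3, 2↦7, 3↦2, 4↦10, 5↦9, 6↦10, 7↦2, 8↦7, 9↦3, 10↦1]  zeros at y ∈ ∅
  x = 9: [0↦4, 1↦5, 2↦8, 3↦2, 4↦9, 5↦7, 6↦7, 7↦9, 8↦2, 9↦8, 10↦5]  zeros at y ∈ ∅
  x = 10: [0↦0, 1↦0, 2↦2, 3↦6, 4↦1, 5↦9, 6↦8, 7↦9, 8↦1, 9↦6, 10↦2]  zeros at y ∈ {0, 1}
Collecting zeros: affine points = {(0, 0), (0, 2), (1, 6), (1, 8), (2, 7), (2, 8), (6, 1), (6, 7), (10, 0), (10, 1)}.
Total count |C(F_11)_aff| = 10.


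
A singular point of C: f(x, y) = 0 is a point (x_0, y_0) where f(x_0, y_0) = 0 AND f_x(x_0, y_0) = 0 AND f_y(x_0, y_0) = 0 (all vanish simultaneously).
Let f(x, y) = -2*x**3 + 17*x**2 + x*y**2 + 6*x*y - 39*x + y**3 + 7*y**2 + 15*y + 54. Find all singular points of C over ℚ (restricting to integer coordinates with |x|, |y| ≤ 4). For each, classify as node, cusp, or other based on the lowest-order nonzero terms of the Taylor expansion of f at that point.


Singular points: {(3, -3)}; classification: node.

Compute partial derivatives:
  f_x = -6*x**2 + 34*x + y**2 + 6*y - 39.
  f_y = 2*x*y + 6*x + 3*y**2 + 14*y + 15.
Scan x_0 ∈ {−4, ..., 4}. For each x_0, f_y(x_0, y) is a polynomial in y; find its integer roots y ∈ {−4, ..., 4}, then test f_x and f at those candidates.
  x = -4: f_y(-4, y) = 3*y**2 + 6*y - 9; vanishes at y ∈ {-3, 1}. (-4, -3): f_x = -280 ≠ 0; (-4, 1): f_x = -264 ≠ 0.
  x = -3: f_y(-3, y) = 3*y**2 + 8*y - 3; vanishes at y ∈ {-3}. (-3, -3): f_x = -204 ≠ 0.
  x = -2: f_y(-2, y) = 3*y**2 + 10*y + 3; vanishes at y ∈ {-3}. (-2, -3): f_x = -140 ≠ 0.
  x = -1: f_y(-1, y) = 3*y**2 + 12*y + 9; vanishes at y ∈ {-3, -1}. (-1, -3): f_x = -88 ≠ 0; (-1, -1): f_x = -84 ≠ 0.
  x = 0: f_y(0, y) = 3*y**2 + 14*y + 15; vanishes at y ∈ {-3}. (0, -3): f_x = -48 ≠ 0.
  x = 1: f_y(1, y) = 3*y**2 + 16*y + 21; vanishes at y ∈ {-3}. (1, -3): f_x = -20 ≠ 0.
  x = 2: f_y(2, y) = 3*y**2 + 18*y + 27; vanishes at y ∈ {-3}. (2, -3): f_x = -4 ≠ 0.
  x = 3: f_y(3, y) = 3*y**2 + 20*y + 33; vanishes at y ∈ {-3}. (3, -3): f_x = 0, f = 0 — SINGULAR.
  x = 4: f_y(4, y) = 3*y**2 + 22*y + 39; vanishes at y ∈ {-3}. (4, -3): f_x = -8 ≠ 0.
Only singular point on the grid: (3, -3).
Classify: substitute x = 3 + u, y = -3 + v and expand: f = -2*u**3 - u**2 + u*v**2 + v**3 + v**2.
No constant or linear terms (consistent with a singular point). Quadratic part: -u**2 + v**2. Cubic part: -2*u**3 + u*v**2 + v**3.
The quadratic part v**2 - u**2 = (v − u)(v + u) splits into two distinct linear factors, so there are two distinct tangent lines y − -3 = ±(x − 3) — this is a node (ordinary double point).
Classification: node.


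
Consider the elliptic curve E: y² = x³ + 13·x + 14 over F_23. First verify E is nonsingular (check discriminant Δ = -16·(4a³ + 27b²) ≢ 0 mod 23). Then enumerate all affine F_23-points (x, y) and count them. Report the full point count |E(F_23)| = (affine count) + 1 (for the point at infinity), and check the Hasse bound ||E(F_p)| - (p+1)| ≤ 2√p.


Affine points = {(2, 5), (2, 18), (6, 3), (6, 20), (8, 3), (8, 20), (9, 3), (9, 20), (11, 4), (11, 19), (12, 9), (12, 14), (18, 10), (18, 13), (19, 6), (19, 17), (21, 7), (21, 16), (22, 0)}; affine count = 19; |E(F_23)| = 20.

Discriminant check: Δ ∝ 4a³ + 27b² = 4·13³ + 27·14² = 4·2197 + 27·196 ≡ 4 (mod 23). Nonzero ⇒ E is nonsingular.
For each x ∈ F_23, compute rhs = x³ + 13·x + 14 mod 23, then count y ∈ F_23 with y² ≡ rhs.
  x = 0: rhs = 14, matching y values: none (0 points).
  x = 1: rhs = 5, matching y values: none (0 points).
  x = 2: rhs = 2, matching y values: 5, 18 (2 points).
  x = 3: rhs = 11, matching y values: none (0 points).
  x = 4: rhs = 15, matching y values: none (0 points).
  x = 5: rhs = 20, matching y values: none (0 points).
  x = 6: rhs = 9, matching y values: 3, 20 (2 points).
  x = 7: rhs = 11, matching y values: none (0 points).
  x = 8: rhs = 9, matching y values: 3, 20 (2 points).
  x = 9: rhs = 9, matching y values: 3, 20 (2 points).
  x = 10: rhs = 17, matching y values: none (0 points).
  x = 11: rhs = 16, matching y values: 4, 19 (2 points).
  x = 12: rhs = 12, matching y values: 9, 14 (2 points).
  x = 13: rhs = 11, matching y values: none (0 points).
  x = 14: rhs = 19, matching y values: none (0 points).
  x = 15: rhs = 19, matching y values: none (0 points).
  x = 16: rhs = 17, matching y values: none (0 points).
  x = 17: rhs = 19, matching y values: none (0 points).
  x = 18: rhs = 8, matching y values: 10, 13 (2 points).
  x = 19: rhs = 13, matching y values: 6, 17 (2 points).
  x = 20: rhs = 17, matching y values: none (0 points).
  x = 21: rhs = 3, matching y values: 7, 16 (2 points).
  x = 22: rhs = 0, matching y values: 0 (1 points).
Total affine count: 19.
Full point count |E(F_23)| = 19 + 1 = 20.
Hasse bound: |20 − (23+1)| = |-4| = 4 ≤ 2√23 ≈ 9.5917 ✓.


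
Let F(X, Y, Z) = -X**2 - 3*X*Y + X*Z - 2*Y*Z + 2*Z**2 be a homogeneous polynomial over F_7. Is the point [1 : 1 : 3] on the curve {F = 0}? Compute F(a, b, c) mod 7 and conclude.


F(1,1,3) ≡ 4 (mod 7); P is NOT on the curve.

Evaluate F(1, 1, 3) term-by-term (mod 7).
  -X**2 ↦ -1·1·1·1 = -1
  -3*X*Y ↦ -3·1·1·1 = -3
  X*Z ↦ 1·1·1·3 = 3
  -2*Y*Z ↦ -2·1·1·3 = -6
  2*Z**2 ↦ 2·1·1·9 = 18
Sum: F(1, 1, 3) = (-1) + (-3) + (3) + (-6) + (18) = 11.
Reducing mod 7: 11 ≡ 4 (mod 7).
Since F(a, b, c) ≡ 4 ≠ 0 (mod 7), P does NOT lie on the curve.


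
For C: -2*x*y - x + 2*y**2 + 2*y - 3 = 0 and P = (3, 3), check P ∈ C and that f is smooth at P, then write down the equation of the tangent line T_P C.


Tangent line at P: -7*x + 8*y - 3 = 0.

Step 1: f(3, 3) = 0, so P lies on C.
Step 2: partial derivatives
  f_x(x, y) = -2*y - 1, f_y(x, y) = -2*x + 4*y + 2.
  f_x(P) = -7, f_y(P) = 8 (gradient nonzero, so P is smooth).
Step 3: tangent line at P: -7·(x − 3) + 8·(y − 3) = 0.
Expanding: -7*x + 8*y - 3 = 0.


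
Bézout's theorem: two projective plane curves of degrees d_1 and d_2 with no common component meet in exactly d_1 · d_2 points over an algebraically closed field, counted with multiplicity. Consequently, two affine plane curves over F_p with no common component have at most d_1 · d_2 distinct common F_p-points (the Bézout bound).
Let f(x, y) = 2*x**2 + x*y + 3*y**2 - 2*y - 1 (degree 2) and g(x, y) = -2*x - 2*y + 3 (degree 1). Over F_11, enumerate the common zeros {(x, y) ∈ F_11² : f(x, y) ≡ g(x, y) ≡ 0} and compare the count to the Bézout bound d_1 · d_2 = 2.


Common zeros: {(0, 7)}; count = 1; Bézout bound = 2.

deg(f) = 2, deg(g) = 1, so Bézout bound = 2.
Scan x ∈ F_11. For each x, list the y ∈ F_11 with f(x, y) ≡ 0 and those with g(x, y) ≡ 0 (mod 11); the common zeros in that column are the intersection.
  x = 0: f ≡ 0 at y ∈ {1, 7}; g ≡ 0 at y ∈ {7}; common: {7}.
  x = 1: f ≡ 0 at y ∈ {2}; g ≡ 0 at y ∈ {6}; common: ∅.
  x = 2: f ≡ 0 at y ∈ {4, 7}; g ≡ 0 at y ∈ {5}; common: ∅.
  x = 3: f ≡ 0 at y ∈ ∅; g ≡ 0 at y ∈ {4}; common: ∅.
  x = 4: f ≡ 0 at y ∈ ∅; g ≡ 0 at y ∈ {3}; common: ∅.
  x = 5: f ≡ 0 at y ∈ {1, 9}; g ≡ 0 at y ∈ {2}; common: ∅.
  x = 6: f ≡ 0 at y ∈ {3}; g ≡ 0 at y ∈ {1}; common: ∅.
  x = 7: f ≡ 0 at y ∈ {4, 9}; g ≡ 0 at y ∈ {0}; common: ∅.
  x = 8: f ≡ 0 at y ∈ ∅; g ≡ 0 at y ∈ {10}; common: ∅.
  x = 9: f ≡ 0 at y ∈ {2, 3}; g ≡ 0 at y ∈ {9}; common: ∅.
  x = 10: f ≡ 0 at y ∈ ∅; g ≡ 0 at y ∈ {8}; common: ∅.
Collecting: common zeros = {(0, 7)}, so the count is 1.
Comparison with the Bézout bound: 1 ≤ 2 = deg(f)·deg(g), as expected for curves with no common component (the affine F_11-count falls short of the bound because intersections may lie at infinity, over extension fields, or carry multiplicity).


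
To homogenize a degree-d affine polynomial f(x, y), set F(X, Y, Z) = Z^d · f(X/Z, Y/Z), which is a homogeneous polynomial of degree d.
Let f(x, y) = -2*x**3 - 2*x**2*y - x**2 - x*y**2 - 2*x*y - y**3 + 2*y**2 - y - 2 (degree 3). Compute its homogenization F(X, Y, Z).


F(X, Y, Z) = -2*X**3 - 2*X**2*Y - X**2*Z - X*Y**2 - 2*X*Y*Z - Y**3 + 2*Y**2*Z - Y*Z**2 - 2*Z**3

deg(f) = 3.
Substitute x = X/Z, y = Y/Z into f, then multiply by Z^3.
  monomial -2·x^3·y^0 ↦ -2·X^3·Y^0·Z^0.
  monomial -2·x^2·y^1 ↦ -2·X^2·Y^1·Z^0.
  monomial -1·x^2·y^0 ↦ -1·X^2·Y^0·Z^1.
  monomial -1·x^1·y^2 ↦ -1·X^1·Y^2·Z^0.
  monomial -2·x^1·y^1 ↦ -2·X^1·Y^1·Z^1.
  monomial -1·x^0·y^3 ↦ -1·X^0·Y^3·Z^0.
  monomial 2·x^0·y^2 ↦ 2·X^0·Y^2·Z^1.
  monomial -1·x^0·y^1 ↦ -1·X^0·Y^1·Z^2.
  monomial -2·x^0·y^0 ↦ -2·X^0·Y^0·Z^3.
Collecting: F(X, Y, Z) = -2*X**3 - 2*X**2*Y - X**2*Z - X*Y**2 - 2*X*Y*Z - Y**3 + 2*Y**2*Z - Y*Z**2 - 2*Z**3.


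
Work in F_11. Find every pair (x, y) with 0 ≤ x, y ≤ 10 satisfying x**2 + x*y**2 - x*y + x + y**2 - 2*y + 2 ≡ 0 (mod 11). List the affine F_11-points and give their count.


Affine F_11-points: {(4, 0), (4, 10), (6, 0), (6, 9), (9, 2), (9, 9), (10, 2)}; count = 7.

For each of the 121 pairs (x, y) ∈ F_11², evaluate f(x, y) mod 11. Record the zeros.
  x = 0: [0↦2, 1↦1, 2↦2, 3↦5, 4↦10, 5↦6, 6↦4, 7↦4, 8↦6, 9↦10, 10↦5]  zeros at y ∈ ∅
  x = 1: [0↦4, 1↦3, 2↦6, 3↦2, 4↦2, 5↦6, 6↦3, 7↦4, 8↦9, 9↦7, 10↦9]  zeros at y ∈ ∅
  x = 2: [0↦8, 1↦7, 2↦1, 3↦1, 4↦7, 5↦8, 6↦4, 7↦6, 8↦3, 9↦6, 10↦4]  zeros at y ∈ ∅
  x = 3: [0↦3, 1↦2, 2↦9, 3↦2, 4↦3, 5↦1, 6↦7, 7↦10, 8↦10, 9↦7, 10↦1]  zeros at y ∈ ∅
  x = 4: [0↦0, 1↦10, 2↦8, 3↦5, 4↦1, 5↦7, 6↦1, 7↦5, 8↦8, 9↦10, 10↦0]  zeros at y ∈ {0, 10}
  x = 5: [0↦10, 1↦9, 2↦9, 3↦10, 4↦1, 5↦4, 6↦8, 7↦2, 8↦8, 9↦4, 10↦1]  zeros at y ∈ ∅
  x = 6: [0↦0, 1↦10, 2↦1, 3↦6, 4↦3, 5↦3, 6↦6, 7↦1, 8↦10, 9↦0, 10↦4]  zeros at y ∈ {0, 9}
  x = 7: [0↦3, 1↦2, 2↦6, 3↦4, 4↦7, 5↦4, 6↦6, 7↦2, 8↦3, 9↦9, 10↦9]  zeros at y ∈ ∅
  x = 8: [0↦8, 1↦7, 2↦2, 3↦4, 4↦2, 5↦7, 6↦8, 7↦5, 8↦9, 9↦9, 10↦5]  zeros at y ∈ ∅
  x = 9: [0↦4, 1↦3, 2↦0, 3↦6, 4↦10, 5↦1, 6↦1, 7↦10, 8↦6, 9↦0, 10↦3]  zeros at y ∈ {2, 9}
  x = 10: [0↦2, 1↦1, 2↦0, 3↦10, 4↦9, 5↦8, 6↦7, 7↦6, 8↦5, 9↦4, 10↦3]  zeros at y ∈ {2}
Collecting zeros: affine points = {(4, 0), (4, 10), (6, 0), (6, 9), (9, 2), (9, 9), (10, 2)}.
Total count |C(F_11)_aff| = 7.


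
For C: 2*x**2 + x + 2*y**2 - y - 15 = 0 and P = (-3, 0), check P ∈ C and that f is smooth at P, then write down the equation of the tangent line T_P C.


Tangent line at P: -11*x - y - 33 = 0.

Step 1: f(-3, 0) = 0, so P lies on C.
Step 2: partial derivatives
  f_x(x, y) = 4*x + 1, f_y(x, y) = 4*y - 1.
  f_x(P) = -11, f_y(P) = -1 (gradient nonzero, so P is smooth).
Step 3: tangent line at P: -11·(x − -3) + -1·(y − 0) = 0.
Expanding: -11*x - y - 33 = 0.


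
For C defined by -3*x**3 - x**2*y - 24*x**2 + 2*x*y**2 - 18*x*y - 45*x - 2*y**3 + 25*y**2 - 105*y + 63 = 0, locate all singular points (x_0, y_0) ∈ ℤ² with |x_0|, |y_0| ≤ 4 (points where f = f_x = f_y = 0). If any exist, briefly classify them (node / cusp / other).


Singular points: {(-3, 3)}; classification: cusp.

Compute partial derivatives:
  f_x = -9*x**2 - 2*x*y - 48*x + 2*y**2 - 18*y - 45.
  f_y = -x**2 + 4*x*y - 18*x - 6*y**2 + 50*y - 105.
Scan x_0 ∈ {−4, ..., 4}. For each x_0, f_y(x_0, y) is a polynomial in y; find its integer roots y ∈ {−4, ..., 4}, then test f_x and f at those candidates.
  x = -4: f_y(-4, y) = -6*y**2 + 34*y - 49; no integer root y with |y| ≤ 4.
  x = -3: f_y(-3, y) = -6*y**2 + 38*y - 60; vanishes at y ∈ {3}. (-3, 3): f_x = 0, f = 0 — SINGULAR.
  x = -2: f_y(-2, y) = -6*y**2 + 42*y - 73; no integer root y with |y| ≤ 4.
  x = -1: f_y(-1, y) = -6*y**2 + 46*y - 88; vanishes at y ∈ {4}. (-1, 4): f_x = -38 ≠ 0.
  x = 0: f_y(0, y) = -6*y**2 + 50*y - 105; no integer root y with |y| ≤ 4.
  x = 1: f_y(1, y) = -6*y**2 + 54*y - 124; no integer root y with |y| ≤ 4.
  x = 2: f_y(2, y) = -6*y**2 + 58*y - 145; no integer root y with |y| ≤ 4.
  x = 3: f_y(3, y) = -6*y**2 + 62*y - 168; no integer root y with |y| ≤ 4.
  x = 4: f_y(4, y) = -6*y**2 + 66*y - 193; no integer root y with |y| ≤ 4.
Only singular point on the grid: (-3, 3).
Classify: substitute x = -3 + u, y = 3 + v and expand: f = -3*u**3 - u**2*v + 2*u*v**2 - 2*v**3 + v**2.
No constant or linear terms (consistent with a singular point). Quadratic part: v**2. Cubic part: -3*u**3 - u**2*v + 2*u*v**2 - 2*v**3.
The quadratic part v**2 is a perfect square, so there is a single (double) tangent line v = 0, i.e. y = 3. Restricting the cubic part to that line (v = 0) leaves -3*u**3 ≠ 0, so f is not divisible by v and the branch is v² ≈ 3*u**3 to lowest order — this is a cusp.
Classification: cusp.


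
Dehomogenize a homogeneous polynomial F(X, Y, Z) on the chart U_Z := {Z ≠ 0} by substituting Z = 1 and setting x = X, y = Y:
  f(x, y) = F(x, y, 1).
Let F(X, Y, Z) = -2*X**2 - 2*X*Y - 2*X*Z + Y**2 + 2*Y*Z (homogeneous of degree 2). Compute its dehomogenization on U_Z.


f(x, y) = -2*x**2 - 2*x*y - 2*x + y**2 + 2*y

On U_Z we set Z = 1. Each monomial c·X^i·Y^j·Z^k in F becomes c·x^i·y^j·1^k = c·x^i·y^j.
Substituting Z = 1: F(X, Y, 1) = -2*x**2 - 2*x*y - 2*x + y**2 + 2*y.
Note: deg(f) ≤ deg(F) = 2; strict inequality happens when F is divisible by Z (lost terms).


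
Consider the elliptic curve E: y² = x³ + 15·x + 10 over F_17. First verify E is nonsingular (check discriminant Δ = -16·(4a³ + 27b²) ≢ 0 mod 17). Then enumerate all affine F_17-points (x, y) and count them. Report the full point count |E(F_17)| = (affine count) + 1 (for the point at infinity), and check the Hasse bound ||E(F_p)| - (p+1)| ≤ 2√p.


Affine points = {(1, 3), (1, 14), (4, 7), (4, 10), (7, 4), (7, 13), (8, 8), (8, 9), (10, 2), (10, 15)}; affine count = 10; |E(F_17)| = 11.

Discriminant check: Δ ∝ 4a³ + 27b² = 4·15³ + 27·10² = 4·3375 + 27·100 ≡ 16 (mod 17). Nonzero ⇒ E is nonsingular.
For each x ∈ F_17, compute rhs = x³ + 15·x + 10 mod 17, then count y ∈ F_17 with y² ≡ rhs.
  x = 0: rhs = 10, matching y values: none (0 points).
  x = 1: rhs = 9, matching y values: 3, 14 (2 points).
  x = 2: rhs = 14, matching y values: none (0 points).
  x = 3: rhs = 14, matching y values: none (0 points).
  x = 4: rhs = 15, matching y values: 7, 10 (2 points).
  x = 5: rhs = 6, matching y values: none (0 points).
  x = 6: rhs = 10, matching y values: none (0 points).
  x = 7: rhs = 16, matching y values: 4, 13 (2 points).
  x = 8: rhs = 13, matching y values: 8, 9 (2 points).
  x = 9: rhs = 7, matching y values: none (0 points).
  x = 10: rhs = 4, matching y values: 2, 15 (2 points).
  x = 11: rhs = 10, matching y values: none (0 points).
  x = 12: rhs = 14, matching y values: none (0 points).
  x = 13: rhs = 5, matching y values: none (0 points).
  x = 14: rhs = 6, matching y values: none (0 points).
  x = 15: rhs = 6, matching y values: none (0 points).
  x = 16: rhs = 11, matching y values: none (0 points).
Total affine count: 10.
Full point count |E(F_17)| = 10 + 1 = 11.
Hasse bound: |11 − (17+1)| = |-7| = 7 ≤ 2√17 ≈ 8.2462 ✓.


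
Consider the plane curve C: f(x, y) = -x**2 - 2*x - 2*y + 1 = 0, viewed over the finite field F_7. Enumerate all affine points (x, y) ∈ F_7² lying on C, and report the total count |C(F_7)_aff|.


Affine F_7-points: {(0, 4), (1, 6), (2, 0), (3, 0), (4, 6), (5, 4), (6, 1)}; count = 7.

For each of the 49 pairs (x, y) ∈ F_7², evaluate f(x, y) mod 7. Record the zeros.
  x = 0: [0↦1, 1↦6, 2↦4, 3↦2, 4↦0, 5↦5, 6↦3]  zeros at y ∈ {4}
  x = 1: [0↦5, 1↦3, 2↦1, 3↦6, 4↦4, 5↦2, 6↦0]  zeros at y ∈ {6}
  x = 2: [0↦0, 1↦5, 2↦3, 3↦1, 4↦6, 5↦4, 6↦2]  zeros at y ∈ {0}
  x = 3: [0↦0, 1↦5, 2↦3, 3↦1, 4↦6, 5↦4, 6↦2]  zeros at y ∈ {0}
  x = 4: [0↦5, 1↦3, 2↦1, 3↦6, 4↦4, 5↦2, 6↦0]  zeros at y ∈ {6}
  x = 5: [0↦1, 1↦6, 2↦4, 3↦2, 4↦0, 5↦5, 6↦3]  zeros at y ∈ {4}
  x = 6: [0↦2, 1↦0, 2↦5, 3↦3, 4↦1, 5↦6, 6↦4]  zeros at y ∈ {1}
Collecting zeros: affine points = {(0, 4), (1, 6), (2, 0), (3, 0), (4, 6), (5, 4), (6, 1)}.
Total count |C(F_7)_aff| = 7.


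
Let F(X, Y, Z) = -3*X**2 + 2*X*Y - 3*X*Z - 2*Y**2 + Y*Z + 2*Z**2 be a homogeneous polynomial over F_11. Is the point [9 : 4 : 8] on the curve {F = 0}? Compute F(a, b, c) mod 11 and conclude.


F(9,4,8) ≡ 5 (mod 11); P is NOT on the curve.

Evaluate F(9, 4, 8) term-by-term (mod 11).
  -3*X**2 ↦ -3·81·1·1 = -243
  2*X*Y ↦ 2·9·4·1 = 72
  -3*X*Z ↦ -3·9·1·8 = -216
  -2*Y**2 ↦ -2·1·16·1 = -32
  Y*Z ↦ 1·1·4·8 = 32
  2*Z**2 ↦ 2·1·1·64 = 128
Sum: F(9, 4, 8) = (-243) + (72) + (-216) + (-32) + (32) + (128) = -259.
Reducing mod 11: -259 ≡ 5 (mod 11).
Since F(a, b, c) ≡ 5 ≠ 0 (mod 11), P does NOT lie on the curve.


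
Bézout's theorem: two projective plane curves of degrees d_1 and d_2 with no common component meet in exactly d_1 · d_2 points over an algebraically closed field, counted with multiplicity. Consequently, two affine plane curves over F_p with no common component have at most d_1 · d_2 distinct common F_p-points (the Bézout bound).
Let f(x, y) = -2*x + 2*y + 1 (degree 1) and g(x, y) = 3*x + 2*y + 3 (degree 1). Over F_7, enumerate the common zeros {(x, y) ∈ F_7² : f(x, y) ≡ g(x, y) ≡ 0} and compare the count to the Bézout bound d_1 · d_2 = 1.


Common zeros: {(1, 4)}; count = 1; Bézout bound = 1.

deg(f) = 1, deg(g) = 1, so Bézout bound = 1.
Scan x ∈ F_7. For each x, list the y ∈ F_7 with f(x, y) ≡ 0 and those with g(x, y) ≡ 0 (mod 7); the common zeros in that column are the intersection.
  x = 0: f ≡ 0 at y ∈ {3}; g ≡ 0 at y ∈ {2}; common: ∅.
  x = 1: f ≡ 0 at y ∈ {4}; g ≡ 0 at y ∈ {4}; common: {4}.
  x = 2: f ≡ 0 at y ∈ {5}; g ≡ 0 at y ∈ {6}; common: ∅.
  x = 3: f ≡ 0 at y ∈ {6}; g ≡ 0 at y ∈ {1}; common: ∅.
  x = 4: f ≡ 0 at y ∈ {0}; g ≡ 0 at y ∈ {3}; common: ∅.
  x = 5: f ≡ 0 at y ∈ {1}; g ≡ 0 at y ∈ {5}; common: ∅.
  x = 6: f ≡ 0 at y ∈ {2}; g ≡ 0 at y ∈ {0}; common: ∅.
Collecting: common zeros = {(1, 4)}, so the count is 1.
Comparison with the Bézout bound: 1 ≤ 1 = deg(f)·deg(g), as expected for curves with no common component (the bound is attained).
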